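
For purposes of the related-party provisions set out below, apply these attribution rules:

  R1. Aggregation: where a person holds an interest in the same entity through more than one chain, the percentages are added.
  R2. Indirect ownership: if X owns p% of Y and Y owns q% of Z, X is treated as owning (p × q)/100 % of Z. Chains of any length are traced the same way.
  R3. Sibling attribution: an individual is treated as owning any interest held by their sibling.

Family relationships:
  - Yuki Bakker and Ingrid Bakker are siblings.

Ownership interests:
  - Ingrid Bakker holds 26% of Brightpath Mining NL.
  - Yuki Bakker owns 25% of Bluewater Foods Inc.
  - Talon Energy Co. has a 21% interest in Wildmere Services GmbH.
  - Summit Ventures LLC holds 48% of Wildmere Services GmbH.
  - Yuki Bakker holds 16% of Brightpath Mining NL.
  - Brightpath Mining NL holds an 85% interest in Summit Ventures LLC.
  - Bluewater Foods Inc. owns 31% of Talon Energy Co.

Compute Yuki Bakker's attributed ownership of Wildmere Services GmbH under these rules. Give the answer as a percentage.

By sibling attribution (R3), Yuki Bakker is treated as also owning Ingrid Bakker's interest in Brightpath Mining NL, giving 16% + 26% = 42%.
Chain via Brightpath Mining NL → Summit Ventures LLC (R2): 42% × 85% × 48% = 17.136% of Wildmere Services GmbH.
Chain via Bluewater Foods Inc. → Talon Energy Co. (R2): 25% × 31% × 21% = 1.6275% of Wildmere Services GmbH.
Aggregating (R1): 17.136% + 1.6275% = 18.7635%.

18.7635%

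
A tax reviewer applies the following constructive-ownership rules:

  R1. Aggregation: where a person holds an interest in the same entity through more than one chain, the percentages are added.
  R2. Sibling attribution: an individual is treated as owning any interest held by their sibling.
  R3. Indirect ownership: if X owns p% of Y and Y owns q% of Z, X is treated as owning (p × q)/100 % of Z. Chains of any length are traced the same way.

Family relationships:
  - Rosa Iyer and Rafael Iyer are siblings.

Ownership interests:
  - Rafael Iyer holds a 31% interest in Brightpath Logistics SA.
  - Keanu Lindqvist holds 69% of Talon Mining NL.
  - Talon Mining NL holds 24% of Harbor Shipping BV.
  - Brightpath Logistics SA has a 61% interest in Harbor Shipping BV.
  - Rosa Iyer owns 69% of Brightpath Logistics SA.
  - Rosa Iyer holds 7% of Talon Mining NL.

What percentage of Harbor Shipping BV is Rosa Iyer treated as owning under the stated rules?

By sibling attribution (R2), Rosa Iyer is treated as also owning Rafael Iyer's interest in Brightpath Logistics SA, giving 69% + 31% = 100%.
Chain via Brightpath Logistics SA (R3): 100% × 61% = 61% of Harbor Shipping BV.
Chain via Talon Mining NL (R3): 7% × 24% = 1.68% of Harbor Shipping BV.
Aggregating (R1): 61% + 1.68% = 62.68%.

62.68%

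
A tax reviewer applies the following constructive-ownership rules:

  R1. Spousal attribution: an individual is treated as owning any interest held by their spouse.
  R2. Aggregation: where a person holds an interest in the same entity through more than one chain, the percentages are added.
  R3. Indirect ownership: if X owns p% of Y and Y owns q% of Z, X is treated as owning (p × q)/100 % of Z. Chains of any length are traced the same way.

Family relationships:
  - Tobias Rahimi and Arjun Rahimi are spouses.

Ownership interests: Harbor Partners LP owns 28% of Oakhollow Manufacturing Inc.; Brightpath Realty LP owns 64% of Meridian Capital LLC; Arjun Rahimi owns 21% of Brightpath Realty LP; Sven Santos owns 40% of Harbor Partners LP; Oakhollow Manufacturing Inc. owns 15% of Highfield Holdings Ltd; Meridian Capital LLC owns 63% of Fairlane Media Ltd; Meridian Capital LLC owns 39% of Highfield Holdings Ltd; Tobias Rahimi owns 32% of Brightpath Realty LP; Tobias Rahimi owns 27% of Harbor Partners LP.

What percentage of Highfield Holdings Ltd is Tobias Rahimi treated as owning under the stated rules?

By spousal attribution (R1), Tobias Rahimi is treated as also owning Arjun Rahimi's interest in Brightpath Realty LP, giving 32% + 21% = 53%.
Chain via Harbor Partners LP → Oakhollow Manufacturing Inc. (R3): 27% × 28% × 15% = 1.134% of Highfield Holdings Ltd.
Chain via Brightpath Realty LP → Meridian Capital LLC (R3): 53% × 64% × 39% = 13.2288% of Highfield Holdings Ltd.
Aggregating (R2): 1.134% + 13.2288% = 14.3628%.

14.3628%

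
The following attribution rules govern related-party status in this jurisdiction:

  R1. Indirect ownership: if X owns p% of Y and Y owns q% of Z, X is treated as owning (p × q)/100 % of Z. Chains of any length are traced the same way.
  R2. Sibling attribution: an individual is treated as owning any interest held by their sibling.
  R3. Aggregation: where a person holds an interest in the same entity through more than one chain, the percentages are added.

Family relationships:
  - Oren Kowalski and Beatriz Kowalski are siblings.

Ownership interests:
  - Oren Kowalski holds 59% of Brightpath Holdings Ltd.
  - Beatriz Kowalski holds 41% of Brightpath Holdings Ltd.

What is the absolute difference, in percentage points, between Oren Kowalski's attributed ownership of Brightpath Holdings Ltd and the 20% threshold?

80

By sibling attribution (R2), Oren Kowalski is treated as also owning Beatriz Kowalski's interest in Brightpath Holdings Ltd, giving 59% + 41% = 100%.
Direct interest in Brightpath Holdings Ltd: 100%.
100% exceeds the 20% threshold by 80 percentage points.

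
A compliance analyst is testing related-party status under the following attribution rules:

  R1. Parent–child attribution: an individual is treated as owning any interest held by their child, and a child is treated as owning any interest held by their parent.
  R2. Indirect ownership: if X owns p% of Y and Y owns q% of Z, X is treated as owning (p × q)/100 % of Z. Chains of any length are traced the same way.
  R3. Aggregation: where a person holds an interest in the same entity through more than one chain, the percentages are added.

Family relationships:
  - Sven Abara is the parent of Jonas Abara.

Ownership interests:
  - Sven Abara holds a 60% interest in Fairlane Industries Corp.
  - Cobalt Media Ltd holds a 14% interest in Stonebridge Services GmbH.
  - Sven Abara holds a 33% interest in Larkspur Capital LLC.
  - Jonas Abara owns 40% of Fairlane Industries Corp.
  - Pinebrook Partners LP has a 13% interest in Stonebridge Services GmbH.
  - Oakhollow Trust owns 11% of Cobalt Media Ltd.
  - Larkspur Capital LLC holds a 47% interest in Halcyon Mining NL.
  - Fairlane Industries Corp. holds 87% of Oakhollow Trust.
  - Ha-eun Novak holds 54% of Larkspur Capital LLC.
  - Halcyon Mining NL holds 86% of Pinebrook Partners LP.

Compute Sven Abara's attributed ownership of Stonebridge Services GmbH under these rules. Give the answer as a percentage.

By parent–child attribution (R1), Sven Abara is treated as also owning Jonas Abara's interest in Fairlane Industries Corp, giving 60% + 40% = 100%.
Chain via Fairlane Industries Corp. → Oakhollow Trust → Cobalt Media Ltd (R2): 100% × 87% × 11% × 14% = 1.3398% of Stonebridge Services GmbH.
Chain via Larkspur Capital LLC → Halcyon Mining NL → Pinebrook Partners LP (R2): 33% × 47% × 86% × 13% = 1.734018% of Stonebridge Services GmbH.
Aggregating (R3): 1.3398% + 1.734018% = 3.073818%.

3.073818%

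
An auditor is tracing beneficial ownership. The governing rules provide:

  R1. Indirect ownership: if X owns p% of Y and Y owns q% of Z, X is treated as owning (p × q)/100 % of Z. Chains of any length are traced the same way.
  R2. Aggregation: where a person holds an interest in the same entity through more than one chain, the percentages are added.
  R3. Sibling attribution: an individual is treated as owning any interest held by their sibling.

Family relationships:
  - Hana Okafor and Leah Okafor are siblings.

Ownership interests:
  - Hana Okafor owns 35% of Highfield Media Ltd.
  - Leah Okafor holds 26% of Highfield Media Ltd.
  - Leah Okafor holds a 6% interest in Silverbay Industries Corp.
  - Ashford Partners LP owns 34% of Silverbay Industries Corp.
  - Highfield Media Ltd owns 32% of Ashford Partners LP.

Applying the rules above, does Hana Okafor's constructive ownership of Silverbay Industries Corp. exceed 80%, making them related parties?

By sibling attribution (R3), Hana Okafor is treated as also owning Leah Okafor's interest in Highfield Media Ltd, giving 35% + 26% = 61%.
By sibling attribution (R3), Hana Okafor is treated as owning Leah Okafor's 6% interest in Silverbay Industries Corp.
Chain via Highfield Media Ltd → Ashford Partners LP (R1): 61% × 32% × 34% = 6.6368% of Silverbay Industries Corp.
Direct interest in Silverbay Industries Corp: 6%.
Aggregating (R2): 6.6368% + 6% = 12.6368%.
12.6368% does not exceed the 80% threshold, so Hana is not a related party to Silverbay Industries Corp.

No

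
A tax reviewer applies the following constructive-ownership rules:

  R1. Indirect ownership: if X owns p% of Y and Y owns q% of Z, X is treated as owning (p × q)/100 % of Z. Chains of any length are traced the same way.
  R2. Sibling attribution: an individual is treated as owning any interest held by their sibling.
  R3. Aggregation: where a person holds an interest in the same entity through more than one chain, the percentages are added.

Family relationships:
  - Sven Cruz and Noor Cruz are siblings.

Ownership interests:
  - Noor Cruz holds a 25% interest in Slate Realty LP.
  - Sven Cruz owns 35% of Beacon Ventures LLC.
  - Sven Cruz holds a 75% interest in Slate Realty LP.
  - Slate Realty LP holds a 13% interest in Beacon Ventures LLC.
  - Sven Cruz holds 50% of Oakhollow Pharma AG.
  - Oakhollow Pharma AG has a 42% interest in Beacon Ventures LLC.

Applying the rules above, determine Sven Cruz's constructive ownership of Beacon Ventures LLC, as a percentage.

By sibling attribution (R2), Sven Cruz is treated as also owning Noor Cruz's interest in Slate Realty LP, giving 75% + 25% = 100%.
Chain via Slate Realty LP (R1): 100% × 13% = 13% of Beacon Ventures LLC.
Chain via Oakhollow Pharma AG (R1): 50% × 42% = 21% of Beacon Ventures LLC.
Direct interest in Beacon Ventures LLC: 35%.
Aggregating (R3): 13% + 21% + 35% = 69%.

69%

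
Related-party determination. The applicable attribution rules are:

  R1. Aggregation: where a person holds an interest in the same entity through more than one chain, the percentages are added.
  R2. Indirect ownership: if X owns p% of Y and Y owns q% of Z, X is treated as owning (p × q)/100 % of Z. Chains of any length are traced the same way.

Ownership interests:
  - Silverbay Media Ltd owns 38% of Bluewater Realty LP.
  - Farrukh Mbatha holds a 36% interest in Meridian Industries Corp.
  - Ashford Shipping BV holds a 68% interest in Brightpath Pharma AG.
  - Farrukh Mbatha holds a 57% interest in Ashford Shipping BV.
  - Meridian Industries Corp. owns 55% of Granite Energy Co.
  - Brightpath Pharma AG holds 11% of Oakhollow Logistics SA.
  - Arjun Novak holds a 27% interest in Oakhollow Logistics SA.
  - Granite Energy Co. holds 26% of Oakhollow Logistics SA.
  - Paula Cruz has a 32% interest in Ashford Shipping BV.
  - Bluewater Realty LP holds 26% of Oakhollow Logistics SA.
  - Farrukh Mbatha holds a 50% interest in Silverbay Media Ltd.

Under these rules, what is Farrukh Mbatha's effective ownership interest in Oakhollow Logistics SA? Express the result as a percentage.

14.3516%

Chain via Meridian Industries Corp. → Granite Energy Co. (R2): 36% × 55% × 26% = 5.148% of Oakhollow Logistics SA.
Chain via Ashford Shipping BV → Brightpath Pharma AG (R2): 57% × 68% × 11% = 4.2636% of Oakhollow Logistics SA.
Chain via Silverbay Media Ltd → Bluewater Realty LP (R2): 50% × 38% × 26% = 4.94% of Oakhollow Logistics SA.
Aggregating (R1): 5.148% + 4.2636% + 4.94% = 14.3516%.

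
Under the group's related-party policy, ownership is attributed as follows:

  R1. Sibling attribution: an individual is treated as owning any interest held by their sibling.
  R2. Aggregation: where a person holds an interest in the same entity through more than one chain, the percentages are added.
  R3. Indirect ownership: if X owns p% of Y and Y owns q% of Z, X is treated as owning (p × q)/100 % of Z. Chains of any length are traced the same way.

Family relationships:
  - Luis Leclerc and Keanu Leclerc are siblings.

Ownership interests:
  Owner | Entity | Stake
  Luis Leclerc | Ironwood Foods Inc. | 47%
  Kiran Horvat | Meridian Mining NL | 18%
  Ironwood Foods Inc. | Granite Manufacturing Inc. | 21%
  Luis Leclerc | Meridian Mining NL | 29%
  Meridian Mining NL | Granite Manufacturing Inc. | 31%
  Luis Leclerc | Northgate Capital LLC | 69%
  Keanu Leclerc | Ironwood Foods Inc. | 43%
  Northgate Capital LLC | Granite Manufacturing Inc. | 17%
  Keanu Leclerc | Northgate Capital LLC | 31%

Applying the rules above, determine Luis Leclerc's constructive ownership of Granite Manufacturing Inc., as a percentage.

By sibling attribution (R1), Luis Leclerc is treated as also owning Keanu Leclerc's interest in Northgate Capital LLC, giving 69% + 31% = 100%.
By sibling attribution (R1), Luis Leclerc is treated as also owning Keanu Leclerc's interest in Ironwood Foods Inc, giving 47% + 43% = 90%.
Chain via Northgate Capital LLC (R3): 100% × 17% = 17% of Granite Manufacturing Inc.
Chain via Ironwood Foods Inc. (R3): 90% × 21% = 18.9% of Granite Manufacturing Inc.
Chain via Meridian Mining NL (R3): 29% × 31% = 8.99% of Granite Manufacturing Inc.
Aggregating (R2): 17% + 18.9% + 8.99% = 44.89%.

44.89%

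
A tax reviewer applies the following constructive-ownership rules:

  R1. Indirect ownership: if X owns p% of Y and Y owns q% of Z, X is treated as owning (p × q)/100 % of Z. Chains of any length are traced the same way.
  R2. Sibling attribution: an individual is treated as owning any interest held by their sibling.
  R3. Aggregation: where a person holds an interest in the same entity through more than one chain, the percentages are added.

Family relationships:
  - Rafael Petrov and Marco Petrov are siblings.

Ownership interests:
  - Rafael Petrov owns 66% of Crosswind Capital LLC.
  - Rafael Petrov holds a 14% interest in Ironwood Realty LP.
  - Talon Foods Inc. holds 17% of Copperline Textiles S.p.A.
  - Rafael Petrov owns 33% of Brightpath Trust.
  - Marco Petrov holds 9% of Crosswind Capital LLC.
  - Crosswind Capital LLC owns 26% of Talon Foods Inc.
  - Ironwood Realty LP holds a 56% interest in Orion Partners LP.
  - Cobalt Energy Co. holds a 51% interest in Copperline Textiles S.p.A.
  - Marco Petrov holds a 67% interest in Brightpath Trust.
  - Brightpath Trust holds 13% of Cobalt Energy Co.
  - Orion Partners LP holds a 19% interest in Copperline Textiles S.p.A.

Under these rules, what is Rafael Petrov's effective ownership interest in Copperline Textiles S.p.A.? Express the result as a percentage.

11.4346%

By sibling attribution (R2), Rafael Petrov is treated as also owning Marco Petrov's interest in Brightpath Trust, giving 33% + 67% = 100%.
By sibling attribution (R2), Rafael Petrov is treated as also owning Marco Petrov's interest in Crosswind Capital LLC, giving 66% + 9% = 75%.
Chain via Brightpath Trust → Cobalt Energy Co. (R1): 100% × 13% × 51% = 6.63% of Copperline Textiles S.p.A.
Chain via Ironwood Realty LP → Orion Partners LP (R1): 14% × 56% × 19% = 1.4896% of Copperline Textiles S.p.A.
Chain via Crosswind Capital LLC → Talon Foods Inc. (R1): 75% × 26% × 17% = 3.315% of Copperline Textiles S.p.A.
Aggregating (R3): 6.63% + 1.4896% + 3.315% = 11.4346%.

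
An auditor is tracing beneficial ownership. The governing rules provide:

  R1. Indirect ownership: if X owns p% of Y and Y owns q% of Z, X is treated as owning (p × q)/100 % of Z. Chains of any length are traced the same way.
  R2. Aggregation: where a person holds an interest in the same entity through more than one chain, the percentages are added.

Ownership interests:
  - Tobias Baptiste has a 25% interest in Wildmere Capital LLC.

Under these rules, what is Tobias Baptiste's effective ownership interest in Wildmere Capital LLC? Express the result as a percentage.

25%

Direct interest in Wildmere Capital LLC: 25%.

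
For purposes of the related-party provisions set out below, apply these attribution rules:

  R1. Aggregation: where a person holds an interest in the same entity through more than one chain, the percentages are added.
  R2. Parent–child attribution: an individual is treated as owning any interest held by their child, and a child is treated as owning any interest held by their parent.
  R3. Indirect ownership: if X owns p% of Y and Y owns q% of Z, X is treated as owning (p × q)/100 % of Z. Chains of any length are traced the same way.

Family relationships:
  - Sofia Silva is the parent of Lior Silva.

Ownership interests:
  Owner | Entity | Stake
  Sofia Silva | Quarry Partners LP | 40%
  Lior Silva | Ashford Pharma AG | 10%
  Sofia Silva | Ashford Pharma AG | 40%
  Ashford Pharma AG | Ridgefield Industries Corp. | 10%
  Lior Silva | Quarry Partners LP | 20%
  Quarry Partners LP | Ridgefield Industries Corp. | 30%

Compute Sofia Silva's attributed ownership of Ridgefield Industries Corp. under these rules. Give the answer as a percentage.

By parent–child attribution (R2), Sofia Silva is treated as also owning Lior Silva's interest in Ashford Pharma AG, giving 40% + 10% = 50%.
By parent–child attribution (R2), Sofia Silva is treated as also owning Lior Silva's interest in Quarry Partners LP, giving 40% + 20% = 60%.
Chain via Ashford Pharma AG (R3): 50% × 10% = 5% of Ridgefield Industries Corp.
Chain via Quarry Partners LP (R3): 60% × 30% = 18% of Ridgefield Industries Corp.
Aggregating (R1): 5% + 18% = 23%.

23%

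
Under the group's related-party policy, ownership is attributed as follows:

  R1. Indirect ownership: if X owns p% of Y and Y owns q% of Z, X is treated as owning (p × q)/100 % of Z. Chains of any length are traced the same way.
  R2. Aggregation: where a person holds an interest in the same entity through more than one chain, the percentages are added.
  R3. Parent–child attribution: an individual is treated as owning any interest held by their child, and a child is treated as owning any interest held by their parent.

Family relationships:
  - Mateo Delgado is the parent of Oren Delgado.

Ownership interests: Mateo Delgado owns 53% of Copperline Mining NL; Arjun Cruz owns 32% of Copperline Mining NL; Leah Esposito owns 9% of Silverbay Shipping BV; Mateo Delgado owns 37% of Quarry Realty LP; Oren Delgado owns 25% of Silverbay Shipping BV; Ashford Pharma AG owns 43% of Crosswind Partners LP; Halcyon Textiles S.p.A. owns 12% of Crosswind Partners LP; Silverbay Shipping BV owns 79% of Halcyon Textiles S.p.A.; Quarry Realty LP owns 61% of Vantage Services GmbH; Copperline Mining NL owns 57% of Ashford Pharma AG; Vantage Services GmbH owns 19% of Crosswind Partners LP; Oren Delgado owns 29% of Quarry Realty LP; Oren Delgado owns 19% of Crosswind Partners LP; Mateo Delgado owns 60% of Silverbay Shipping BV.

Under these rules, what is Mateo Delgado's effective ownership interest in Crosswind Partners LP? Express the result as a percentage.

By parent–child attribution (R3), Mateo Delgado is treated as also owning Oren Delgado's interest in Quarry Realty LP, giving 37% + 29% = 66%.
By parent–child attribution (R3), Mateo Delgado is treated as also owning Oren Delgado's interest in Silverbay Shipping BV, giving 60% + 25% = 85%.
By parent–child attribution (R3), Mateo Delgado is treated as owning Oren Delgado's 19% interest in Crosswind Partners LP.
Chain via Quarry Realty LP → Vantage Services GmbH (R1): 66% × 61% × 19% = 7.6494% of Crosswind Partners LP.
Chain via Copperline Mining NL → Ashford Pharma AG (R1): 53% × 57% × 43% = 12.9903% of Crosswind Partners LP.
Chain via Silverbay Shipping BV → Halcyon Textiles S.p.A. (R1): 85% × 79% × 12% = 8.058% of Crosswind Partners LP.
Direct interest in Crosswind Partners LP: 19%.
Aggregating (R2): 7.6494% + 12.9903% + 8.058% + 19% = 47.6977%.

47.6977%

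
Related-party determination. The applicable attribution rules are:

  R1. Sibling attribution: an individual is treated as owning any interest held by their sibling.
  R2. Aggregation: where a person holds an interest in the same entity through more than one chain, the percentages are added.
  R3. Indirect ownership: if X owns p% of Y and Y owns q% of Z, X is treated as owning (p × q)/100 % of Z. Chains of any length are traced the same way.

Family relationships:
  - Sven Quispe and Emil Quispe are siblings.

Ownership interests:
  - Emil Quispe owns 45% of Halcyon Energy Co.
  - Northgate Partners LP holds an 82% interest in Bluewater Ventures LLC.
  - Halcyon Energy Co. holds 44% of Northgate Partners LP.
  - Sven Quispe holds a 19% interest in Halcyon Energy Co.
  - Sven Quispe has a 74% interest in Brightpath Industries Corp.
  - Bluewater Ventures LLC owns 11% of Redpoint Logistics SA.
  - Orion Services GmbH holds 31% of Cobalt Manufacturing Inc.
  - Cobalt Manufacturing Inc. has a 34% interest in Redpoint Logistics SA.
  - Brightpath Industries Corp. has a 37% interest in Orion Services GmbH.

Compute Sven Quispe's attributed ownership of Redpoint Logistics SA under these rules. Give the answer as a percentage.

5.425884%

By sibling attribution (R1), Sven Quispe is treated as also owning Emil Quispe's interest in Halcyon Energy Co, giving 19% + 45% = 64%.
Chain via Brightpath Industries Corp. → Orion Services GmbH → Cobalt Manufacturing Inc. (R3): 74% × 37% × 31% × 34% = 2.885852% of Redpoint Logistics SA.
Chain via Halcyon Energy Co. → Northgate Partners LP → Bluewater Ventures LLC (R3): 64% × 44% × 82% × 11% = 2.540032% of Redpoint Logistics SA.
Aggregating (R2): 2.885852% + 2.540032% = 5.425884%.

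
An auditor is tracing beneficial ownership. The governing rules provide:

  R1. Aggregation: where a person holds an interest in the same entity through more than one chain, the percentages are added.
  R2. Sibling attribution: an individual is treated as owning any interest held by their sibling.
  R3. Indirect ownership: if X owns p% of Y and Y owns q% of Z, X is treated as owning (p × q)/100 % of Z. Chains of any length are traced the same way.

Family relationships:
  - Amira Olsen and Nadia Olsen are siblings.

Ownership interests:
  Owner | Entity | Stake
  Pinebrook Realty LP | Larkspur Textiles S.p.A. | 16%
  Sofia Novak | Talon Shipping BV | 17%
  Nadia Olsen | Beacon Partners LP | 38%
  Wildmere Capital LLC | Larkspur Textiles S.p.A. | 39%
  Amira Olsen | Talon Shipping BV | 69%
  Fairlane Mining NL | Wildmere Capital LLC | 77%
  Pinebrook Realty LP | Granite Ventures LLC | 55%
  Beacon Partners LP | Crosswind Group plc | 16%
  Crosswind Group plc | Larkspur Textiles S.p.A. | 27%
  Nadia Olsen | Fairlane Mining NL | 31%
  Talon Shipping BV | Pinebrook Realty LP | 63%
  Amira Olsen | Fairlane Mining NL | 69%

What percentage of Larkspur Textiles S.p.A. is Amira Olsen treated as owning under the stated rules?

38.6268%

By sibling attribution (R2), Amira Olsen is treated as also owning Nadia Olsen's interest in Fairlane Mining NL, giving 69% + 31% = 100%.
By sibling attribution (R2), Amira Olsen is treated as owning Nadia Olsen's 38% interest in Beacon Partners LP.
Chain via Talon Shipping BV → Pinebrook Realty LP (R3): 69% × 63% × 16% = 6.9552% of Larkspur Textiles S.p.A.
Chain via Fairlane Mining NL → Wildmere Capital LLC (R3): 100% × 77% × 39% = 30.03% of Larkspur Textiles S.p.A.
Chain via Beacon Partners LP → Crosswind Group plc (R3): 38% × 16% × 27% = 1.6416% of Larkspur Textiles S.p.A.
Aggregating (R1): 6.9552% + 30.03% + 1.6416% = 38.6268%.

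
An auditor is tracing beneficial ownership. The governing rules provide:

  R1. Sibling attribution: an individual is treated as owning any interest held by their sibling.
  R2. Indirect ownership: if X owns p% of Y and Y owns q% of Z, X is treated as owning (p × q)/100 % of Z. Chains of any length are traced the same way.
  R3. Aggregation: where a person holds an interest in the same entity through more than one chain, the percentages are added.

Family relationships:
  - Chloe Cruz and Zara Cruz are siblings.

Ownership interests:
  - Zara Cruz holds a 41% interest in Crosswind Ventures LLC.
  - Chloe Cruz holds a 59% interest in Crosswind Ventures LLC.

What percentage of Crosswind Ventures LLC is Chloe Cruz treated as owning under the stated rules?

By sibling attribution (R1), Chloe Cruz is treated as also owning Zara Cruz's interest in Crosswind Ventures LLC, giving 59% + 41% = 100%.
Direct interest in Crosswind Ventures LLC: 100%.

100%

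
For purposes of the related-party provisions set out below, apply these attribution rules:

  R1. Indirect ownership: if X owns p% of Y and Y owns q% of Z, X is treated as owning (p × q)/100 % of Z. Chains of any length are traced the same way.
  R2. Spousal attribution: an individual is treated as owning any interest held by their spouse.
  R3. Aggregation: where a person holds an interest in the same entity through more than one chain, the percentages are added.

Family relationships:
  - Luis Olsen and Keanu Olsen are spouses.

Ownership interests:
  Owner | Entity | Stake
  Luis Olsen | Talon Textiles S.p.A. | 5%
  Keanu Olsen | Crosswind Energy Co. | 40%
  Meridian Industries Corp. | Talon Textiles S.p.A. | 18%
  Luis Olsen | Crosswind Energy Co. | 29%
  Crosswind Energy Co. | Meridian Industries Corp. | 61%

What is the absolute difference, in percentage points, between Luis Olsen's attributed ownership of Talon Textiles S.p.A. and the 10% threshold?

2.5762

By spousal attribution (R2), Luis Olsen is treated as also owning Keanu Olsen's interest in Crosswind Energy Co, giving 29% + 40% = 69%.
Chain via Crosswind Energy Co. → Meridian Industries Corp. (R1): 69% × 61% × 18% = 7.5762% of Talon Textiles S.p.A.
Direct interest in Talon Textiles S.p.A: 5%.
Aggregating (R3): 7.5762% + 5% = 12.5762%.
12.5762% exceeds the 10% threshold by 2.5762 percentage points.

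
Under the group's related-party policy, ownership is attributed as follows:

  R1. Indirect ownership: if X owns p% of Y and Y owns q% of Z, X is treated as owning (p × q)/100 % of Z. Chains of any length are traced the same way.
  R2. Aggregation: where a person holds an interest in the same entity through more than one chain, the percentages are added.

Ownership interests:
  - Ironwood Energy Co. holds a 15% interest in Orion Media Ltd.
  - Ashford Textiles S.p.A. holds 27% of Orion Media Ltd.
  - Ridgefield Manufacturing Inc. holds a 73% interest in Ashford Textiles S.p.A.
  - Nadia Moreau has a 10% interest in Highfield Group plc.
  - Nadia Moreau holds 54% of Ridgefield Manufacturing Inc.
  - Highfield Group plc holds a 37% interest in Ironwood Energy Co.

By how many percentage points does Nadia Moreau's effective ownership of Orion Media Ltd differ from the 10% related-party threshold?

Chain via Highfield Group plc → Ironwood Energy Co. (R1): 10% × 37% × 15% = 0.555% of Orion Media Ltd.
Chain via Ridgefield Manufacturing Inc. → Ashford Textiles S.p.A. (R1): 54% × 73% × 27% = 10.6434% of Orion Media Ltd.
Aggregating (R2): 0.555% + 10.6434% = 11.1984%.
11.1984% exceeds the 10% threshold by 1.1984 percentage points.

1.1984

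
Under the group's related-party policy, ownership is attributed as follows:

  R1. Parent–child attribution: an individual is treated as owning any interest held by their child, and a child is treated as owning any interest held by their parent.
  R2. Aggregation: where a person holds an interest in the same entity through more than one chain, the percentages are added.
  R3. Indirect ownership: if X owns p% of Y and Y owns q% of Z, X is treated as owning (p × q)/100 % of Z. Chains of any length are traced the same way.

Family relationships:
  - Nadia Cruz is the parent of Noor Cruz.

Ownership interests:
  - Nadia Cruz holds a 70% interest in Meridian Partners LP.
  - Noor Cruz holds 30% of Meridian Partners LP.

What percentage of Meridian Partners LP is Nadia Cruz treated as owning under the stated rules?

100%

By parent–child attribution (R1), Nadia Cruz is treated as also owning Noor Cruz's interest in Meridian Partners LP, giving 70% + 30% = 100%.
Direct interest in Meridian Partners LP: 100%.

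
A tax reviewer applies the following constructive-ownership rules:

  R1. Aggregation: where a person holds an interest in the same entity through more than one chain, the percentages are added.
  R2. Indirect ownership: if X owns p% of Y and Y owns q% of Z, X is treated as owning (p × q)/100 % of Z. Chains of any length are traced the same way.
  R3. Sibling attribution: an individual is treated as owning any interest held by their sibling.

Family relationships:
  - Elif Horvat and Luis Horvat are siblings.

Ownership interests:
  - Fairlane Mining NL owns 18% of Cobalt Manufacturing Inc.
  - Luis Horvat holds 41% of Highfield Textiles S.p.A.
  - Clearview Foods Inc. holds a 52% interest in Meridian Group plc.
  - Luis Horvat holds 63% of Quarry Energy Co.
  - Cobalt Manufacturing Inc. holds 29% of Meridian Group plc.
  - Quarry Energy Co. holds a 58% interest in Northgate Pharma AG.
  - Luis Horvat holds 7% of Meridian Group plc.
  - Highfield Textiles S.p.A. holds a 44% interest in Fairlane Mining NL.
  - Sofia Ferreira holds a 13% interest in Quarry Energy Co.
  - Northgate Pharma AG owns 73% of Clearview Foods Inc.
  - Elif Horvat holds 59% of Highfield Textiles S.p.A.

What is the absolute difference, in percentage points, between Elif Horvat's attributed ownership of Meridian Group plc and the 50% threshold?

26.832616

By sibling attribution (R3), Elif Horvat is treated as also owning Luis Horvat's interest in Highfield Textiles S.p.A, giving 59% + 41% = 100%.
By sibling attribution (R3), Elif Horvat is treated as owning Luis Horvat's 63% interest in Quarry Energy Co.
By sibling attribution (R3), Elif Horvat is treated as owning Luis Horvat's 7% interest in Meridian Group plc.
Chain via Highfield Textiles S.p.A. → Fairlane Mining NL → Cobalt Manufacturing Inc. (R2): 100% × 44% × 18% × 29% = 2.2968% of Meridian Group plc.
Chain via Quarry Energy Co. → Northgate Pharma AG → Clearview Foods Inc. (R2): 63% × 58% × 73% × 52% = 13.870584% of Meridian Group plc.
Direct interest in Meridian Group plc: 7%.
Aggregating (R1): 2.2968% + 13.870584% + 7% = 23.167384%.
23.167384% falls short of the 50% threshold by 26.832616 percentage points.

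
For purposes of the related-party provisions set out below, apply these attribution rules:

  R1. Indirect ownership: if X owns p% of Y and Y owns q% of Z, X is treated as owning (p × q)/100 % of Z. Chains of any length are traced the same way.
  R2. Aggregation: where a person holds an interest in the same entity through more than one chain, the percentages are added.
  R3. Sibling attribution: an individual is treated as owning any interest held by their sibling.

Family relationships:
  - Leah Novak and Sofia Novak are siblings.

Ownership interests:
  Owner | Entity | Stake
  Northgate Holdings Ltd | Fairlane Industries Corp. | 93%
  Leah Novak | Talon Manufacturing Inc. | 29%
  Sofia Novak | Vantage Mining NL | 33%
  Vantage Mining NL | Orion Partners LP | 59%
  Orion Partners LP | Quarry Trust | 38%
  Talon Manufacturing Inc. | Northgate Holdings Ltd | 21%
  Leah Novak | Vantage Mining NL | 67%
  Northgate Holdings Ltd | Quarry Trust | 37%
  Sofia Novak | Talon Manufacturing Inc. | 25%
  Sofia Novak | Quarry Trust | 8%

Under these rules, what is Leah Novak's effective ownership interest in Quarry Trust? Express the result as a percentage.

34.6158%

By sibling attribution (R3), Leah Novak is treated as also owning Sofia Novak's interest in Talon Manufacturing Inc, giving 29% + 25% = 54%.
By sibling attribution (R3), Leah Novak is treated as also owning Sofia Novak's interest in Vantage Mining NL, giving 67% + 33% = 100%.
By sibling attribution (R3), Leah Novak is treated as owning Sofia Novak's 8% interest in Quarry Trust.
Chain via Talon Manufacturing Inc. → Northgate Holdings Ltd (R1): 54% × 21% × 37% = 4.1958% of Quarry Trust.
Chain via Vantage Mining NL → Orion Partners LP (R1): 100% × 59% × 38% = 22.42% of Quarry Trust.
Direct interest in Quarry Trust: 8%.
Aggregating (R2): 4.1958% + 22.42% + 8% = 34.6158%.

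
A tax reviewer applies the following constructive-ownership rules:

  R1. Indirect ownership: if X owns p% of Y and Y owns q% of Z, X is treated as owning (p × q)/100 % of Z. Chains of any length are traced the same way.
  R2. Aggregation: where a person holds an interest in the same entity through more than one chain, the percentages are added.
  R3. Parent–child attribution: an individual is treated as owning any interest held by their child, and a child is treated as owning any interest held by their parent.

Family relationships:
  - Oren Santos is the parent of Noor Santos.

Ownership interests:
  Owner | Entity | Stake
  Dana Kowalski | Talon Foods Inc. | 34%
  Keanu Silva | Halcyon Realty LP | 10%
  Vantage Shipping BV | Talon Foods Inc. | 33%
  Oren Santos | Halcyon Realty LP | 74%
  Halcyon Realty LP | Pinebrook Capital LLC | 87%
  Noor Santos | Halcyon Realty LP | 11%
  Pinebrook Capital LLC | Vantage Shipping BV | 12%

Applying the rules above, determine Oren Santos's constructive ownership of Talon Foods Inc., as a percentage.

By parent–child attribution (R3), Oren Santos is treated as also owning Noor Santos's interest in Halcyon Realty LP, giving 74% + 11% = 85%.
Chain via Halcyon Realty LP → Pinebrook Capital LLC → Vantage Shipping BV (R1): 85% × 87% × 12% × 33% = 2.92842% of Talon Foods Inc.

2.92842%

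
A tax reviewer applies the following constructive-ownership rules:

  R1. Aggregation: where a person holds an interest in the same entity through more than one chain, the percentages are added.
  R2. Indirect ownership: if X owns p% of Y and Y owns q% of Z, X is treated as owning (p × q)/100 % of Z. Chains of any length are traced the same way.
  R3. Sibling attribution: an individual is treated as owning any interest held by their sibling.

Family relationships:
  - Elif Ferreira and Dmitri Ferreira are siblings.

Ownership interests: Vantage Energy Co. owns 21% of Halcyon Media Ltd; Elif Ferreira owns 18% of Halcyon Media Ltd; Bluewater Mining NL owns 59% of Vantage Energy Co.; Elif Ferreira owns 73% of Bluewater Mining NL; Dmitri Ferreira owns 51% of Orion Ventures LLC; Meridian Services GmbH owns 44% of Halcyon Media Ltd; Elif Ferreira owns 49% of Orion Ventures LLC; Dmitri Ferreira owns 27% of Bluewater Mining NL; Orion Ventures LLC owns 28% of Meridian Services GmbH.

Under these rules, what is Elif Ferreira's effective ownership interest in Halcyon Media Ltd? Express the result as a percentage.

By sibling attribution (R3), Elif Ferreira is treated as also owning Dmitri Ferreira's interest in Bluewater Mining NL, giving 73% + 27% = 100%.
By sibling attribution (R3), Elif Ferreira is treated as also owning Dmitri Ferreira's interest in Orion Ventures LLC, giving 49% + 51% = 100%.
Chain via Bluewater Mining NL → Vantage Energy Co. (R2): 100% × 59% × 21% = 12.39% of Halcyon Media Ltd.
Chain via Orion Ventures LLC → Meridian Services GmbH (R2): 100% × 28% × 44% = 12.32% of Halcyon Media Ltd.
Direct interest in Halcyon Media Ltd: 18%.
Aggregating (R1): 12.39% + 12.32% + 18% = 42.71%.

42.71%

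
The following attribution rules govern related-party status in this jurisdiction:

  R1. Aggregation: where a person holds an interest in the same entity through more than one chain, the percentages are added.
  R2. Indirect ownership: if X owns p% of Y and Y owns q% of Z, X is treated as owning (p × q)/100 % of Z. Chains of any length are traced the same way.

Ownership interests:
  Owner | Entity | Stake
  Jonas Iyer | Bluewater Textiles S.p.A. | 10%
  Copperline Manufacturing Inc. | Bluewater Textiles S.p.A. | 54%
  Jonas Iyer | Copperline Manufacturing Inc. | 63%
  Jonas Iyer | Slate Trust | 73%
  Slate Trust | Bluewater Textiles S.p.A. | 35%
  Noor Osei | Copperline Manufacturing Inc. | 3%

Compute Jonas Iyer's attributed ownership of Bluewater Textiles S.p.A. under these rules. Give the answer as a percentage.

Chain via Slate Trust (R2): 73% × 35% = 25.55% of Bluewater Textiles S.p.A.
Chain via Copperline Manufacturing Inc. (R2): 63% × 54% = 34.02% of Bluewater Textiles S.p.A.
Direct interest in Bluewater Textiles S.p.A: 10%.
Aggregating (R1): 25.55% + 34.02% + 10% = 69.57%.

69.57%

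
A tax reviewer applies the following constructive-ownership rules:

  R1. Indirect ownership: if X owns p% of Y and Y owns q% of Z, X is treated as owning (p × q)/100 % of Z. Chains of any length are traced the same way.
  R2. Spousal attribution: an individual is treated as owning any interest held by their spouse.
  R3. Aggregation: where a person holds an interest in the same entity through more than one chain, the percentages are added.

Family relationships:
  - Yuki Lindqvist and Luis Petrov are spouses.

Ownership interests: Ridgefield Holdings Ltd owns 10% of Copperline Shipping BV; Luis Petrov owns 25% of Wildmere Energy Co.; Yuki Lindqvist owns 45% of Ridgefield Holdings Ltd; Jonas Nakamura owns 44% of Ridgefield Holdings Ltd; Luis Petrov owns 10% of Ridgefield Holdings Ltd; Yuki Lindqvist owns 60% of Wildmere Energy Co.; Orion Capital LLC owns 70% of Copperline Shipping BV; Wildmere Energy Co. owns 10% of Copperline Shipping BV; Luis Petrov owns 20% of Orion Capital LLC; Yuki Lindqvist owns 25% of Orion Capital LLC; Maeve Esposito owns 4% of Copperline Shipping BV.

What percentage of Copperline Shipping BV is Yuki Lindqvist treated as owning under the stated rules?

By spousal attribution (R2), Yuki Lindqvist is treated as also owning Luis Petrov's interest in Orion Capital LLC, giving 25% + 20% = 45%.
By spousal attribution (R2), Yuki Lindqvist is treated as also owning Luis Petrov's interest in Ridgefield Holdings Ltd, giving 45% + 10% = 55%.
By spousal attribution (R2), Yuki Lindqvist is treated as also owning Luis Petrov's interest in Wildmere Energy Co, giving 60% + 25% = 85%.
Chain via Orion Capital LLC (R1): 45% × 70% = 31.5% of Copperline Shipping BV.
Chain via Ridgefield Holdings Ltd (R1): 55% × 10% = 5.5% of Copperline Shipping BV.
Chain via Wildmere Energy Co. (R1): 85% × 10% = 8.5% of Copperline Shipping BV.
Aggregating (R3): 31.5% + 5.5% + 8.5% = 45.5%.

45.5%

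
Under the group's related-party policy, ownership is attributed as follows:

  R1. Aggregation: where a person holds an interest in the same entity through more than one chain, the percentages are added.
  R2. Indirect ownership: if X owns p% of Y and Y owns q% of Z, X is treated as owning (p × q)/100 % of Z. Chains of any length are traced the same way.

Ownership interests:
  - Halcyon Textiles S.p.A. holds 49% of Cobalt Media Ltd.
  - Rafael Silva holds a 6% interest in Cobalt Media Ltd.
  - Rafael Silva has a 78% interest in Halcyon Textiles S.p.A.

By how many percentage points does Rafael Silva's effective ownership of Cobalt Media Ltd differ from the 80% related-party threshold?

Chain via Halcyon Textiles S.p.A. (R2): 78% × 49% = 38.22% of Cobalt Media Ltd.
Direct interest in Cobalt Media Ltd: 6%.
Aggregating (R1): 38.22% + 6% = 44.22%.
44.22% falls short of the 80% threshold by 35.78 percentage points.

35.78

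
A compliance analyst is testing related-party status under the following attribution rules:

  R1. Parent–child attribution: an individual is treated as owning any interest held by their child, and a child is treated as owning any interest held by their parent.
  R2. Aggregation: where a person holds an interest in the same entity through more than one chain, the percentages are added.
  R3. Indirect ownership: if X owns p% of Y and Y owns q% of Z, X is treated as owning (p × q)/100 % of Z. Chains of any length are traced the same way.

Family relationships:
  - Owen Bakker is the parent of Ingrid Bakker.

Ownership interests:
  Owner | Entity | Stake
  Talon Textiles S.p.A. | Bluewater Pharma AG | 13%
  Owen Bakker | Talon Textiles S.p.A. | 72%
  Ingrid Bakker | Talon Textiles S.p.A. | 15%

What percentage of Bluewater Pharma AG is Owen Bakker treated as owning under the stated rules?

11.31%

By parent–child attribution (R1), Owen Bakker is treated as also owning Ingrid Bakker's interest in Talon Textiles S.p.A, giving 72% + 15% = 87%.
Chain via Talon Textiles S.p.A. (R3): 87% × 13% = 11.31% of Bluewater Pharma AG.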